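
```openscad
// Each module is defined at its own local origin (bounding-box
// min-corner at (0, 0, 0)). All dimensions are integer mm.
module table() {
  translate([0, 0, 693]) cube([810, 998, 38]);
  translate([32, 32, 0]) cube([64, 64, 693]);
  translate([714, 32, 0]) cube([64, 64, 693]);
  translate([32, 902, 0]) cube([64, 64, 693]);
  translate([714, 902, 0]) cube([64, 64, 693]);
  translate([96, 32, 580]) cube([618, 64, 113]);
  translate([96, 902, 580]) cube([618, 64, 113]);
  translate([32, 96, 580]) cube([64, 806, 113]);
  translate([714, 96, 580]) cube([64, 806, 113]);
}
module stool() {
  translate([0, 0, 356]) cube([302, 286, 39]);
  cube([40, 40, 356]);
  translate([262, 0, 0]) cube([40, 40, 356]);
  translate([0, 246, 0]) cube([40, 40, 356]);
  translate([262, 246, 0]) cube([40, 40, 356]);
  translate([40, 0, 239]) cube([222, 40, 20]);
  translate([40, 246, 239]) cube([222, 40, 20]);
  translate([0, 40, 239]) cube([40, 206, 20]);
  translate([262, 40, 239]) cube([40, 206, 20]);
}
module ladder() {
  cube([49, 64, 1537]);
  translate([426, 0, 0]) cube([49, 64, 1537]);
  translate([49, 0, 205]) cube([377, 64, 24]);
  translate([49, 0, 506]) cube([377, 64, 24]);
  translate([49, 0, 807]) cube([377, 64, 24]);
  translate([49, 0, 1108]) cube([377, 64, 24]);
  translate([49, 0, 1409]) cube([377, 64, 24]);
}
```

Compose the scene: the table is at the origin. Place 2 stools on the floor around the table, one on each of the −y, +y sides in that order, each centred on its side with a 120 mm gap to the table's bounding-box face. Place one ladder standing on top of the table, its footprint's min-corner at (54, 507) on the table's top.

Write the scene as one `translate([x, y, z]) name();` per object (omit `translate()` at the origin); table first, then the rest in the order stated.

table();
translate([254, -406, 0]) stool();
translate([254, 1118, 0]) stool();
translate([54, 507, 731]) ladder();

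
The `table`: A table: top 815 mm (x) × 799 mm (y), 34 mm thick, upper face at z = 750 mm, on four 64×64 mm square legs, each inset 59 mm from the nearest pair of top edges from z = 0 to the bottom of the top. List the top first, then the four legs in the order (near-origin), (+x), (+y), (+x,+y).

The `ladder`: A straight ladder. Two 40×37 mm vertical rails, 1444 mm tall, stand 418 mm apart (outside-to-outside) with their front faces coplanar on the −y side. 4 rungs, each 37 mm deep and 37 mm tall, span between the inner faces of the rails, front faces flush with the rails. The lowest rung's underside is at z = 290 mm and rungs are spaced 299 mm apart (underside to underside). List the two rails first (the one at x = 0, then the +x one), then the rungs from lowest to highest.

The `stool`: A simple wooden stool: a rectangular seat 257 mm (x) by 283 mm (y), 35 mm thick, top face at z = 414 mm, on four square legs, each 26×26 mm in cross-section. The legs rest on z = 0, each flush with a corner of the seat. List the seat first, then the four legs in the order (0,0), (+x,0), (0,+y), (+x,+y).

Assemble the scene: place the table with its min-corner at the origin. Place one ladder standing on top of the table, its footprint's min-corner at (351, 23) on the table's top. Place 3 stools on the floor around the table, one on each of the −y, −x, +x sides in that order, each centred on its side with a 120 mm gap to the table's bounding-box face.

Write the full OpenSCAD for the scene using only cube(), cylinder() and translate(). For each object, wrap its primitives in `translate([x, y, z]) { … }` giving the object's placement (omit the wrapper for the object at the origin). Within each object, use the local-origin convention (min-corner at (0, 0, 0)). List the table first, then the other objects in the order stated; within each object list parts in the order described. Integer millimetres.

translate([0, 0, 716]) cube([815, 799, 34]);
translate([59, 59, 0]) cube([64, 64, 716]);
translate([692, 59, 0]) cube([64, 64, 716]);
translate([59, 676, 0]) cube([64, 64, 716]);
translate([692, 676, 0]) cube([64, 64, 716]);
translate([351, 23, 750]) {
  cube([40, 37, 1444]);
  translate([378, 0, 0]) cube([40, 37, 1444]);
  translate([40, 0, 290]) cube([338, 37, 37]);
  translate([40, 0, 589]) cube([338, 37, 37]);
  translate([40, 0, 888]) cube([338, 37, 37]);
  translate([40, 0, 1187]) cube([338, 37, 37]);
}
translate([279, -403, 0]) {
  translate([0, 0, 379]) cube([257, 283, 35]);
  cube([26, 26, 379]);
  translate([231, 0, 0]) cube([26, 26, 379]);
  translate([0, 257, 0]) cube([26, 26, 379]);
  translate([231, 257, 0]) cube([26, 26, 379]);
}
translate([-377, 258, 0]) {
  translate([0, 0, 379]) cube([257, 283, 35]);
  cube([26, 26, 379]);
  translate([231, 0, 0]) cube([26, 26, 379]);
  translate([0, 257, 0]) cube([26, 26, 379]);
  translate([231, 257, 0]) cube([26, 26, 379]);
}
translate([935, 258, 0]) {
  translate([0, 0, 379]) cube([257, 283, 35]);
  cube([26, 26, 379]);
  translate([231, 0, 0]) cube([26, 26, 379]);
  translate([0, 257, 0]) cube([26, 26, 379]);
  translate([231, 257, 0]) cube([26, 26, 379]);
}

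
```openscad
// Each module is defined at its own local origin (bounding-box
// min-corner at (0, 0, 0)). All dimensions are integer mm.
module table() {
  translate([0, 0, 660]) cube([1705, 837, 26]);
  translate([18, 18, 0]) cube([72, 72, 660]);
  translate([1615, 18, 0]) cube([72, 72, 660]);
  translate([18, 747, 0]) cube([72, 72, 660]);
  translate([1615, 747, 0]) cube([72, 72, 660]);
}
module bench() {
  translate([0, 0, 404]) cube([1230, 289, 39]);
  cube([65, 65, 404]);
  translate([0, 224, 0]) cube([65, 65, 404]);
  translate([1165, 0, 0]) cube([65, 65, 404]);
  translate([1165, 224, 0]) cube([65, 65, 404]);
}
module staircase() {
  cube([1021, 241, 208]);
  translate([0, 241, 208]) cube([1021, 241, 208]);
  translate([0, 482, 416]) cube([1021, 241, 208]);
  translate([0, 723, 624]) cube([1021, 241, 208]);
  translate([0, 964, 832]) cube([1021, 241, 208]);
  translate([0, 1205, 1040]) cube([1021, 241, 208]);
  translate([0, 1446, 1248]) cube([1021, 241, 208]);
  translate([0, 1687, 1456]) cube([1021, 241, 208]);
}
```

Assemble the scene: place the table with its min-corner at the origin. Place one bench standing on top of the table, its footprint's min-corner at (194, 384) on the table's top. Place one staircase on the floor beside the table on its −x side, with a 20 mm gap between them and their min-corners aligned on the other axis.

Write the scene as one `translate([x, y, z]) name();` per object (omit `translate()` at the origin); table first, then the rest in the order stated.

table();
translate([194, 384, 686]) bench();
translate([-1041, 0, 0]) staircase();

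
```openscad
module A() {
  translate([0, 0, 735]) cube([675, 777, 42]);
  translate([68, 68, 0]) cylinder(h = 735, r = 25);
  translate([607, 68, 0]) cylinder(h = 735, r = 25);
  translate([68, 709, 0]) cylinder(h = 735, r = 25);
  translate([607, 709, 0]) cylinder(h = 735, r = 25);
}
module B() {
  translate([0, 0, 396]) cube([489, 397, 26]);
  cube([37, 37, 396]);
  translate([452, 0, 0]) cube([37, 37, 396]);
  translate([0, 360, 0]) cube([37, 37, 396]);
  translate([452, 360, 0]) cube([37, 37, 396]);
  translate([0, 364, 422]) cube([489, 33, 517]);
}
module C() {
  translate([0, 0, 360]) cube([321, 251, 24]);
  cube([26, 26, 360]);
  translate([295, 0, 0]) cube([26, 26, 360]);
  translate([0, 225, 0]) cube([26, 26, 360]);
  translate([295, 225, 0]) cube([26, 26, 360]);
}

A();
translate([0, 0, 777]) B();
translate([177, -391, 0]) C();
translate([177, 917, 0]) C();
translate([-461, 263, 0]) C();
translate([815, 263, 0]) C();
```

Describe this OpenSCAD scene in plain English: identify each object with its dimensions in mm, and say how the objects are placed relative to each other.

A is a rectangular dining table. The top is 675×777×42 mm with its upper surface at z = 777 mm. It stands on four round legs of 50 mm diameter, each leg's bounding box inset 43 mm from the nearest pair of top edges, running from the floor to the underside of the top.

B is a chair. The seat is a 489×397×26 mm slab with its top at z = 422 mm, on four 37×37 mm corner legs (flush with the seat edges, standing on z = 0). A flat backrest 33 mm thick, 517 mm tall, spans the full seat width and rises from the seat top along its +y edge, rear face flush with the rear of the seat.

C is a four-legged stool. The seat is a 321×251×24 mm slab whose top surface is at z = 384 mm; four square legs, each 26×26 mm in cross-section, run from the floor (z = 0) to the underside of the seat, each flush with a corner of the seat.

The chair is on top of the table. Four stools sit around the table at the −y, +y, −x, +x sides.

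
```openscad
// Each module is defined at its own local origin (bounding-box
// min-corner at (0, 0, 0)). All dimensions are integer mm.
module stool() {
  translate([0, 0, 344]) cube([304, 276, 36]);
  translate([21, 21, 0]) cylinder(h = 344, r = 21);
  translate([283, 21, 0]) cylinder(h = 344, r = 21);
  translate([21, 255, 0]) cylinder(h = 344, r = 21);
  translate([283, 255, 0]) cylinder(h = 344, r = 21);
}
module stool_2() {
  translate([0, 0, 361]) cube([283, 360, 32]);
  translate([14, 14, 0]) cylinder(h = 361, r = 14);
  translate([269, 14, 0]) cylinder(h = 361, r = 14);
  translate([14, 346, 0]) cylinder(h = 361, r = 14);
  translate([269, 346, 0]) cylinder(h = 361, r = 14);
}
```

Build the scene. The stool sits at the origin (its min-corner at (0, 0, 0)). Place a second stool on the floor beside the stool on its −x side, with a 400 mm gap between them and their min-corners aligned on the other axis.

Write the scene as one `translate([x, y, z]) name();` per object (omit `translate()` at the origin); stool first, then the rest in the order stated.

stool();
translate([-683, 0, 0]) stool_2();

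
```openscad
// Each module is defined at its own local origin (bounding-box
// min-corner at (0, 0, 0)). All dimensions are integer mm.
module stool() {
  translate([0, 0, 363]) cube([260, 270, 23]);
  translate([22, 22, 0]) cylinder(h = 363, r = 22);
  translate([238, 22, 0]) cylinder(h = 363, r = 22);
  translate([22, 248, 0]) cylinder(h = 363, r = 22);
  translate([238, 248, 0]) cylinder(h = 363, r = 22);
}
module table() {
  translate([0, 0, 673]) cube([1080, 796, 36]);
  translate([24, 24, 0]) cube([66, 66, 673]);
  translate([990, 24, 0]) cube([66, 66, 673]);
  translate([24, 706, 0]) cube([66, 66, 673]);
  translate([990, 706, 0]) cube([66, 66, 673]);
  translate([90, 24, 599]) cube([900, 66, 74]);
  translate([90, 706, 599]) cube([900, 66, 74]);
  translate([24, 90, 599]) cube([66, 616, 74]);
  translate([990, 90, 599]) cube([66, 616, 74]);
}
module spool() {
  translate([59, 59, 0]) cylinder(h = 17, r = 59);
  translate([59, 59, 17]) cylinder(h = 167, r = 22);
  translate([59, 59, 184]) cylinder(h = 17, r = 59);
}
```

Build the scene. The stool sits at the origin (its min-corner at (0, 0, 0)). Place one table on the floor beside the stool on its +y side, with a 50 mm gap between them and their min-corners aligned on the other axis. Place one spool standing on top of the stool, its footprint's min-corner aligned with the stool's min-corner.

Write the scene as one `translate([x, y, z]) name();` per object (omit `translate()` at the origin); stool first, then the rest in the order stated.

stool();
translate([0, 320, 0]) table();
translate([0, 0, 386]) spool();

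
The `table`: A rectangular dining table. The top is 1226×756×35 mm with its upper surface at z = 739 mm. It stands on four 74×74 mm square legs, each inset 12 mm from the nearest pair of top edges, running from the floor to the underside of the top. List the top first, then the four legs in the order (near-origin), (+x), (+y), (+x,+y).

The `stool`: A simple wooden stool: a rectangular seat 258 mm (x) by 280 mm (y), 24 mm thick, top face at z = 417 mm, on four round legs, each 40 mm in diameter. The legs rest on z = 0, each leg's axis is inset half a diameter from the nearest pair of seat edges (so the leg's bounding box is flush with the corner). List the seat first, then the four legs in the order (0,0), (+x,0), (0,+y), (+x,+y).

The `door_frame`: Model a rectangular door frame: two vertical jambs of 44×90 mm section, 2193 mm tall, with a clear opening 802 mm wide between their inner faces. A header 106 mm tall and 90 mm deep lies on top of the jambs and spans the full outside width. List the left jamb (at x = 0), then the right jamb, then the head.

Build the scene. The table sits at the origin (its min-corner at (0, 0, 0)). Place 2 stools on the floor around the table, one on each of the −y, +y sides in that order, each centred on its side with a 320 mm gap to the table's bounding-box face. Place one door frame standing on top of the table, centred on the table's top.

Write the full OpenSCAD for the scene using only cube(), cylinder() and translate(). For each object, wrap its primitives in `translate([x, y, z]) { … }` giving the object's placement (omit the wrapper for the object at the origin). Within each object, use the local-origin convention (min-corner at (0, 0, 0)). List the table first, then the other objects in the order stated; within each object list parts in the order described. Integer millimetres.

translate([0, 0, 704]) cube([1226, 756, 35]);
translate([12, 12, 0]) cube([74, 74, 704]);
translate([1140, 12, 0]) cube([74, 74, 704]);
translate([12, 670, 0]) cube([74, 74, 704]);
translate([1140, 670, 0]) cube([74, 74, 704]);
translate([484, -600, 0]) {
  translate([0, 0, 393]) cube([258, 280, 24]);
  translate([20, 20, 0]) cylinder(h = 393, r = 20);
  translate([238, 20, 0]) cylinder(h = 393, r = 20);
  translate([20, 260, 0]) cylinder(h = 393, r = 20);
  translate([238, 260, 0]) cylinder(h = 393, r = 20);
}
translate([484, 1076, 0]) {
  translate([0, 0, 393]) cube([258, 280, 24]);
  translate([20, 20, 0]) cylinder(h = 393, r = 20);
  translate([238, 20, 0]) cylinder(h = 393, r = 20);
  translate([20, 260, 0]) cylinder(h = 393, r = 20);
  translate([238, 260, 0]) cylinder(h = 393, r = 20);
}
translate([168, 333, 739]) {
  cube([44, 90, 2193]);
  translate([846, 0, 0]) cube([44, 90, 2193]);
  translate([0, 0, 2193]) cube([890, 90, 106]);
}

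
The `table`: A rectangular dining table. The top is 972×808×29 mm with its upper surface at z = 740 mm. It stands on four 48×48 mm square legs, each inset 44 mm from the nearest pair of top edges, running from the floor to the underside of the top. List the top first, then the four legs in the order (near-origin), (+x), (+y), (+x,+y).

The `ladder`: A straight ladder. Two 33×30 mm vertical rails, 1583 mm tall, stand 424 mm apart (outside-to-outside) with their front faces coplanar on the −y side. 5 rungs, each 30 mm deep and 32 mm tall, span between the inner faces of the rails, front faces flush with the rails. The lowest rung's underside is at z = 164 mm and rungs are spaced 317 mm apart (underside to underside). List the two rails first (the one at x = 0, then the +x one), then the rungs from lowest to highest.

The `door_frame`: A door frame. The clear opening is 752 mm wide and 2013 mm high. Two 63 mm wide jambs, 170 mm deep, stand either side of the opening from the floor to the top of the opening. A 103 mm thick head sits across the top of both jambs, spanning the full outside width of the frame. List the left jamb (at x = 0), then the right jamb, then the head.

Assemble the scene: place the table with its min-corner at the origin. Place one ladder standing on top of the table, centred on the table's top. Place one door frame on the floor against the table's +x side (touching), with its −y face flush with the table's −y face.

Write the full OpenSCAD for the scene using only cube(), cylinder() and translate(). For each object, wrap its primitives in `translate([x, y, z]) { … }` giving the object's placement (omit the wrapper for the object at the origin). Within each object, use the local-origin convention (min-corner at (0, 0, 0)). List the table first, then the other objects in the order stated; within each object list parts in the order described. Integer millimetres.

translate([0, 0, 711]) cube([972, 808, 29]);
translate([44, 44, 0]) cube([48, 48, 711]);
translate([880, 44, 0]) cube([48, 48, 711]);
translate([44, 716, 0]) cube([48, 48, 711]);
translate([880, 716, 0]) cube([48, 48, 711]);
translate([274, 389, 740]) {
  cube([33, 30, 1583]);
  translate([391, 0, 0]) cube([33, 30, 1583]);
  translate([33, 0, 164]) cube([358, 30, 32]);
  translate([33, 0, 481]) cube([358, 30, 32]);
  translate([33, 0, 798]) cube([358, 30, 32]);
  translate([33, 0, 1115]) cube([358, 30, 32]);
  translate([33, 0, 1432]) cube([358, 30, 32]);
}
translate([972, 0, 0]) {
  cube([63, 170, 2013]);
  translate([815, 0, 0]) cube([63, 170, 2013]);
  translate([0, 0, 2013]) cube([878, 170, 103]);
}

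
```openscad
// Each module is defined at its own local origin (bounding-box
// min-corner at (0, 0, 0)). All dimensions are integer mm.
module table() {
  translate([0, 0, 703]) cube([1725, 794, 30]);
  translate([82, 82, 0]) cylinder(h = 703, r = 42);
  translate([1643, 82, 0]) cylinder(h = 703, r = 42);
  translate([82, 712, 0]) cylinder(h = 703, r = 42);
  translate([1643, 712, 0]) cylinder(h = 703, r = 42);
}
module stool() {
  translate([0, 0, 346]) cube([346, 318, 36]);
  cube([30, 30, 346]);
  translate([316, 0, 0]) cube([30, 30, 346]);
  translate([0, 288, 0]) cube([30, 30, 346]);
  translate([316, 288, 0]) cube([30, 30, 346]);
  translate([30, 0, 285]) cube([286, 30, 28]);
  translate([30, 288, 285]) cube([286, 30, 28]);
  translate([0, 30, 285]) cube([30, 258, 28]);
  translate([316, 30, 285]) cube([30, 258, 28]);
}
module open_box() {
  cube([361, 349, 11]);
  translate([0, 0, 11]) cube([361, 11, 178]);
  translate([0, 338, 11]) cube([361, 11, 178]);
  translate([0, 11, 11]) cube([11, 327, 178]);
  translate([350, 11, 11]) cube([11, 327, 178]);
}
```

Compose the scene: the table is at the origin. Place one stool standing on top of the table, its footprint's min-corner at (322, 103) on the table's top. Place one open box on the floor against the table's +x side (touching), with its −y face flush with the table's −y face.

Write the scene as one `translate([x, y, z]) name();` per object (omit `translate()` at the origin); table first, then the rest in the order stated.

table();
translate([322, 103, 733]) stool();
translate([1725, 0, 0]) open_box();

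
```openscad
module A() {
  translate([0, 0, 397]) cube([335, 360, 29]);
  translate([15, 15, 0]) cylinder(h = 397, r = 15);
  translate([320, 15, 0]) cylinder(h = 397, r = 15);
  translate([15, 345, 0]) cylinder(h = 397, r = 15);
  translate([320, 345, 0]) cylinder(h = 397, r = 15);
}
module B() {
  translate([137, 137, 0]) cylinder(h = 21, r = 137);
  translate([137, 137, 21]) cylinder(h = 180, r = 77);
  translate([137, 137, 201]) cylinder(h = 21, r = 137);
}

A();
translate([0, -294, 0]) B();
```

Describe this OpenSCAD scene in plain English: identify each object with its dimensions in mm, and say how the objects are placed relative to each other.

A is a simple wooden stool: a rectangular seat 335 mm (x) by 360 mm (y), 29 mm thick, top face at z = 426 mm, on four round legs, each 30 mm in diameter. The legs rest on z = 0, each leg's axis is inset half a diameter from the nearest pair of seat edges (so the leg's bounding box is flush with the corner).

B is a spool: two coaxial disc flanges of radius 137 mm and thickness 21 mm, joined by a core cylinder of radius 77 mm and height 180 mm. The lower flange rests on z = 0 and the three cylinders share a vertical axis.

The spool is on the floor beside the stool on its −y side.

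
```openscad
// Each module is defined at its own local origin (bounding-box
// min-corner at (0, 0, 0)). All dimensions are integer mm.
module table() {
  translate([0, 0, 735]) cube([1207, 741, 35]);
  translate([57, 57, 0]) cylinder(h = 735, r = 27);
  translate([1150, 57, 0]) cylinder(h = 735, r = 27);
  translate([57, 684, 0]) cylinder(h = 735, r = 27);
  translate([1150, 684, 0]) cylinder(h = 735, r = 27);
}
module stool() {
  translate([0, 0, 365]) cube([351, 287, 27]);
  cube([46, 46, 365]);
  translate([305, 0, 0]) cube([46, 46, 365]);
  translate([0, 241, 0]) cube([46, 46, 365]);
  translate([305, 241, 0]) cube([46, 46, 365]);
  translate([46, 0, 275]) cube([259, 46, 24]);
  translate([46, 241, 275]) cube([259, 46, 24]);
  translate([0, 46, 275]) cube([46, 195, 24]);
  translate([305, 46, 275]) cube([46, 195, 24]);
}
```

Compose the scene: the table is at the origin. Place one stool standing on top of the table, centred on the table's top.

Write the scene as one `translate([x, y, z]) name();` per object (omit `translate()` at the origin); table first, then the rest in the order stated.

table();
translate([428, 227, 770]) stool();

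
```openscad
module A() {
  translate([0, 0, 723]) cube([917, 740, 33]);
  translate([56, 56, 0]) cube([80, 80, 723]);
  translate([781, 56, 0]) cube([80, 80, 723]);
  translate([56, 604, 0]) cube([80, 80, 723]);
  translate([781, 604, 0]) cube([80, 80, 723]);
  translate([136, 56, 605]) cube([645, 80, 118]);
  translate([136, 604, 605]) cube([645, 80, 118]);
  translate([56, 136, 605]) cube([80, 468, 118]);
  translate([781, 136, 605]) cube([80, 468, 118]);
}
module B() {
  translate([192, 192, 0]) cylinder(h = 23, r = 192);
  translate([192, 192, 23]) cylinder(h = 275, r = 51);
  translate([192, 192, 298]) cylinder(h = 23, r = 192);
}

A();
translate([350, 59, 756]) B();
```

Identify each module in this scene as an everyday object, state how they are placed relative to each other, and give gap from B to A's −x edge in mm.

The spool's min-x is at 350; the table's min-x is 0; gap = 350 mm.

A is a table. B is a spool. The spool is on top of the table. The gap from the spool to the table's −x edge is 350 mm.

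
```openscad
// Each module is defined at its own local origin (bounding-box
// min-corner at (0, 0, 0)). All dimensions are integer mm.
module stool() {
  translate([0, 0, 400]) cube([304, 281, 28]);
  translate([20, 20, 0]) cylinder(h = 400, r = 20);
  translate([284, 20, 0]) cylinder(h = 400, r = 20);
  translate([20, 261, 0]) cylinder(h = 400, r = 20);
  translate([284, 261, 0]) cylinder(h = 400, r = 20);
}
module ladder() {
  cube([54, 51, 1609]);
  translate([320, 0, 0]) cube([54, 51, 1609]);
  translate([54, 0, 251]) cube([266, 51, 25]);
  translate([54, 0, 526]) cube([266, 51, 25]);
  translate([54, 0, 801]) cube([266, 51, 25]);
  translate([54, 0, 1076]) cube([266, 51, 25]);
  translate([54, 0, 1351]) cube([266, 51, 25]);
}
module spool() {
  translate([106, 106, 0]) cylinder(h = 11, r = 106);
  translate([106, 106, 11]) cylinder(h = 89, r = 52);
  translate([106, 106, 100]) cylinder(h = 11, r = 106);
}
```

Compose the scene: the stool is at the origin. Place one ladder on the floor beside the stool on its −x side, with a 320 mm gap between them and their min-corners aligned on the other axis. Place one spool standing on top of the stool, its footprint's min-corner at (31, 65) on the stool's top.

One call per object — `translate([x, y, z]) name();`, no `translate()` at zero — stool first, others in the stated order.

stool();
translate([-694, 0, 0]) ladder();
translate([31, 65, 428]) spool();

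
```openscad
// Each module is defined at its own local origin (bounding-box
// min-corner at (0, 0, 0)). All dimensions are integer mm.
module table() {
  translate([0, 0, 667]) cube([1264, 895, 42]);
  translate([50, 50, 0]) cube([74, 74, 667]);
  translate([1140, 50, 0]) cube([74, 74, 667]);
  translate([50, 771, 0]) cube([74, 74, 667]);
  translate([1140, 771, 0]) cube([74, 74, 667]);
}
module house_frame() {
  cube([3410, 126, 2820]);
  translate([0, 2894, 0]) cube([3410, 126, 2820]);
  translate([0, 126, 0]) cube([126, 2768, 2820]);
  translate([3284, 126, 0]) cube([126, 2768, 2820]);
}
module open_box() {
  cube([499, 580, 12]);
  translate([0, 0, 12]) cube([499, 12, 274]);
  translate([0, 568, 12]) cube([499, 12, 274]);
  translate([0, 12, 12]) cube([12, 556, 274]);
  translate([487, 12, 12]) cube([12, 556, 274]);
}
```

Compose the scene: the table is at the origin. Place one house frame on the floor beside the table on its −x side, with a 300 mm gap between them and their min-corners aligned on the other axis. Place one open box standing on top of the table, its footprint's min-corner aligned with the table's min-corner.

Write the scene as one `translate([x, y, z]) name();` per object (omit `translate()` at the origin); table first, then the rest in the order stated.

table();
translate([-3710, 0, 0]) house_frame();
translate([0, 0, 709]) open_box();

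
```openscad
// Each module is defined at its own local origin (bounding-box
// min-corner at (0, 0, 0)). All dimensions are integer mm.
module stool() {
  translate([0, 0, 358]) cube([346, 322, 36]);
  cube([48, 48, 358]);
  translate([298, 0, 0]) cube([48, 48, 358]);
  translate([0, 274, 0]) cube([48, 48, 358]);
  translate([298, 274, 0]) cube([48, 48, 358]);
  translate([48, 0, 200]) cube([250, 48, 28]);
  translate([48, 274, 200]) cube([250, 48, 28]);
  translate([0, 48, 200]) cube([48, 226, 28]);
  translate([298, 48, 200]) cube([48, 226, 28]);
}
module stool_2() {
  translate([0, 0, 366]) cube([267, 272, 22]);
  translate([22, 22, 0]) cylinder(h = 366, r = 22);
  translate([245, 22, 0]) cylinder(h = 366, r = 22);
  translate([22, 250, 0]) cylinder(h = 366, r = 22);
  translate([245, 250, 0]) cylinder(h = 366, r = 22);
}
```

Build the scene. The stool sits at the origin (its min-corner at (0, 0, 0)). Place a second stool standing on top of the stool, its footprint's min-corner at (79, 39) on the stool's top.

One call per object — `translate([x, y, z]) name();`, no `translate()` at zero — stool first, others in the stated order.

stool();
translate([79, 39, 394]) stool_2();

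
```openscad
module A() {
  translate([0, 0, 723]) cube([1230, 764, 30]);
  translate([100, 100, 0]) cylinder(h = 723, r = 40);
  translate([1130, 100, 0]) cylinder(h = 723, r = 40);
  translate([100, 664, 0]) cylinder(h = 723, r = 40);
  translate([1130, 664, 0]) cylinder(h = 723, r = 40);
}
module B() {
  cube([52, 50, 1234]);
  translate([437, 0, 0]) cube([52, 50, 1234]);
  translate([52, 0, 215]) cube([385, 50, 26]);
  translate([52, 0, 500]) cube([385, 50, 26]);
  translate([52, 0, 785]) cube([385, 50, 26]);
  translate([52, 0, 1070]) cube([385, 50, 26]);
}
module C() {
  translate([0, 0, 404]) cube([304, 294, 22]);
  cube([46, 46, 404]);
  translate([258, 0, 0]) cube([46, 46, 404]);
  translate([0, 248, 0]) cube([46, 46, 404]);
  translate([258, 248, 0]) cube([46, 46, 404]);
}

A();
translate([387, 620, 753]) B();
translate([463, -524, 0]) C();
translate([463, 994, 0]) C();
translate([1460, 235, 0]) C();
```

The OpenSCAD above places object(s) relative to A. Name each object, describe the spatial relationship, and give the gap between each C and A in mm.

Each stool's nearest face is 230 mm from the table's bounding box.

A is a table. B is a ladder. C is a stool. The ladder is on top of the table. Three stools sit around the table at the −y, +y, +x sides. The gap between each stool and the table is 230 mm.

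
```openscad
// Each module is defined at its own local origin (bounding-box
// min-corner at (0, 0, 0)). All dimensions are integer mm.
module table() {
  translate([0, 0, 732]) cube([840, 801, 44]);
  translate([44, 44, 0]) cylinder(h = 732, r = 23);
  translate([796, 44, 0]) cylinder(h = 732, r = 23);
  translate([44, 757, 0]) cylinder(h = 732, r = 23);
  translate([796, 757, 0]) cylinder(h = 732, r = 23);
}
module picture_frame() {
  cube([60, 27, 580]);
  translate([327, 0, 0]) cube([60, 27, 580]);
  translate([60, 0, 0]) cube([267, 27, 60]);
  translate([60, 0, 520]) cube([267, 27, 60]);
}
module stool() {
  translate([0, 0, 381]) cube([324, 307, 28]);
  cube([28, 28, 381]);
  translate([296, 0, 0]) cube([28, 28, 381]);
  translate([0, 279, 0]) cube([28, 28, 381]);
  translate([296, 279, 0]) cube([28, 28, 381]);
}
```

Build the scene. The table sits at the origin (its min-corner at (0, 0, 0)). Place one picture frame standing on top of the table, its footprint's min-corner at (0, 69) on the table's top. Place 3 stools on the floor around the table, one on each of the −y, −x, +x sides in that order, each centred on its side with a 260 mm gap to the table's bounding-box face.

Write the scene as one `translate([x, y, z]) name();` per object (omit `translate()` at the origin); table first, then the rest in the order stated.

table();
translate([0, 69, 776]) picture_frame();
translate([258, -567, 0]) stool();
translate([-584, 247, 0]) stool();
translate([1100, 247, 0]) stool();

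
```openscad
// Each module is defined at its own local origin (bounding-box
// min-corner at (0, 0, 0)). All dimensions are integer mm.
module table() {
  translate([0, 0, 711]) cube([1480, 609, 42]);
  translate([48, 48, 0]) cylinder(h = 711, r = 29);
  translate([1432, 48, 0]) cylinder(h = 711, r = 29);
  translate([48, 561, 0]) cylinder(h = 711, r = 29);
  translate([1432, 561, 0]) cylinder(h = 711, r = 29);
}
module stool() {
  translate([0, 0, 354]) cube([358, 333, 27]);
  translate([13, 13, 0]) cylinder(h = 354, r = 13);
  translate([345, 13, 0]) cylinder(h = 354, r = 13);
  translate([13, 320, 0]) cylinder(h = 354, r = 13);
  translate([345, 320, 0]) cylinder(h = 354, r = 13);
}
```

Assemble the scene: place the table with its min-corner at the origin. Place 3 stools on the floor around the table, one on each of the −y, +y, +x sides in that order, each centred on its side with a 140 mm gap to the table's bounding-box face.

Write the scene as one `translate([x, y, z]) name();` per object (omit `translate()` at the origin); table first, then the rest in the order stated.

table();
translate([561, -473, 0]) stool();
translate([561, 749, 0]) stool();
translate([1620, 138, 0]) stool();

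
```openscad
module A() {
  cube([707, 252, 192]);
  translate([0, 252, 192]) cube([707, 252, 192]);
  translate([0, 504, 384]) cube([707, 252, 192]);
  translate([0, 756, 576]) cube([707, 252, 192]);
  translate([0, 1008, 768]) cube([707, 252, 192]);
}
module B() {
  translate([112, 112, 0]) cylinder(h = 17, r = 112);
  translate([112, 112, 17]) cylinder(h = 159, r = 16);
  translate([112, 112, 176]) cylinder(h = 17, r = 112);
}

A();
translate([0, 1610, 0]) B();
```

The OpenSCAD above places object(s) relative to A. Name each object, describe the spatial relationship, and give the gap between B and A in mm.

A is a staircase. B is a spool. The spool is on the floor beside the staircase on its +y side. The gap between the spool and the staircase is 350 mm.

The spool's nearest face is 350 mm from the staircase's +y face.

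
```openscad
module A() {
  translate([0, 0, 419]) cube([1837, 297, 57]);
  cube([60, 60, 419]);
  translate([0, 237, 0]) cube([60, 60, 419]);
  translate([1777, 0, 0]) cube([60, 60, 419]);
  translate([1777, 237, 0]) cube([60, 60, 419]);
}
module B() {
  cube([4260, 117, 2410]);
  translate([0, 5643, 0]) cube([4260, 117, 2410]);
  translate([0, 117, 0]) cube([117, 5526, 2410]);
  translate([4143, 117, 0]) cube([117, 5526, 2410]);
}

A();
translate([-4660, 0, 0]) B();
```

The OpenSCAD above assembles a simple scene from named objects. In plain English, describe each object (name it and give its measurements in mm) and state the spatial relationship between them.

A is a bench: a 1837×297 mm seat slab, 57 mm thick, top at z = 476 mm, on four 60×60 mm square legs flush with the seat corners and standing on z = 0.

B is the wall frame of a small rectangular building: four walls, each 2410 mm tall and 117 mm thick, enclosing a footprint 4260 mm (x) by 5760 mm (y) outside-to-outside, with no floor or roof. The front and back walls (the −y and +y sides) span the full width; the two side walls fit between them.

The house frame is on the floor beside the bench on its −x side.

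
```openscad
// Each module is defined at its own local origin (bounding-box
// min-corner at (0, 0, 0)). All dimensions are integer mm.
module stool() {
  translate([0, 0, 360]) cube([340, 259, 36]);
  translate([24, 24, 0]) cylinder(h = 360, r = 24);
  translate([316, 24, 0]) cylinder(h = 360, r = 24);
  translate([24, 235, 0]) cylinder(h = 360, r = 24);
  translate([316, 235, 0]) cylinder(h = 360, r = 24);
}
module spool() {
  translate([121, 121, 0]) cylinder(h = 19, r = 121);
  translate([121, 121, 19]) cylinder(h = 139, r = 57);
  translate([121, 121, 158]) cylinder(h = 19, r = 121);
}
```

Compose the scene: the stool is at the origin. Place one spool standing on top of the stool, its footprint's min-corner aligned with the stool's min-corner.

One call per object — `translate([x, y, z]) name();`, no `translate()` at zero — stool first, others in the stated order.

stool();
translate([0, 0, 396]) spool();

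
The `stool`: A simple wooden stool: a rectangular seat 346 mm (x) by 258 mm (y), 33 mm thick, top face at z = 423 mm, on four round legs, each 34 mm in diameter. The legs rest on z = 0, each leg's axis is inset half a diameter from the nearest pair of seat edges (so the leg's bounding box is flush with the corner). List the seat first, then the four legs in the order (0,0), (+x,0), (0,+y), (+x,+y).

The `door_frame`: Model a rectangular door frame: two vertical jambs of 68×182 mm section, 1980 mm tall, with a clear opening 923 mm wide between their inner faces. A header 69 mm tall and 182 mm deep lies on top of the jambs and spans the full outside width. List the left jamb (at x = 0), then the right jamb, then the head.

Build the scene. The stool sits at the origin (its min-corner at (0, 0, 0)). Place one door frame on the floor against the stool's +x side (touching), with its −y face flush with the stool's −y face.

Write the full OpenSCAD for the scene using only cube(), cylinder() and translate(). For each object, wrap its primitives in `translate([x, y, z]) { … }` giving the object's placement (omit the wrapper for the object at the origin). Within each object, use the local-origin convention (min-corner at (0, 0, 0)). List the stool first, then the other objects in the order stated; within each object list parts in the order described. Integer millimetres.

translate([0, 0, 390]) cube([346, 258, 33]);
translate([17, 17, 0]) cylinder(h = 390, r = 17);
translate([329, 17, 0]) cylinder(h = 390, r = 17);
translate([17, 241, 0]) cylinder(h = 390, r = 17);
translate([329, 241, 0]) cylinder(h = 390, r = 17);
translate([346, 0, 0]) {
  cube([68, 182, 1980]);
  translate([991, 0, 0]) cube([68, 182, 1980]);
  translate([0, 0, 1980]) cube([1059, 182, 69]);
}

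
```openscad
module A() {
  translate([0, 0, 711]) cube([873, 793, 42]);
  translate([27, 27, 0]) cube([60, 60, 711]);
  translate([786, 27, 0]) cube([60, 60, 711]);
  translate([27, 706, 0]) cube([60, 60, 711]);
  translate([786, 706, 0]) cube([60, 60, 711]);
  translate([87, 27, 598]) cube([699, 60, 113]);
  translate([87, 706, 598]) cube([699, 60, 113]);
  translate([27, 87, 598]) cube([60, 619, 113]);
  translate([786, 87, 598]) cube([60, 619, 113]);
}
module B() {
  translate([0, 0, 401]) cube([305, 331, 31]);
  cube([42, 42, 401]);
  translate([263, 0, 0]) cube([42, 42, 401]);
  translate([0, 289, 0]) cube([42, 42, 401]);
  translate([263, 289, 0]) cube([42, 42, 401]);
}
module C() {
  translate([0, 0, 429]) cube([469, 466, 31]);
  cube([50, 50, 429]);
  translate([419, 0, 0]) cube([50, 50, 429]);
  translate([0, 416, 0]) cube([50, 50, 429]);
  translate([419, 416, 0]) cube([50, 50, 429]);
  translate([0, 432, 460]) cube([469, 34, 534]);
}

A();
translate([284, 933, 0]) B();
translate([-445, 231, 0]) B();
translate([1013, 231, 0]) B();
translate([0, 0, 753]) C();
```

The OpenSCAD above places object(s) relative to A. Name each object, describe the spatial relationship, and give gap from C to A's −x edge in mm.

A is a table. B is a stool. C is a chair. Three stools sit around the table at the +y, −x, +x sides. The chair is on top of the table. The gap from the chair to the table's −x edge is 0 mm.

The chair's min-x is at 0; the table's min-x is 0; gap = 0 mm.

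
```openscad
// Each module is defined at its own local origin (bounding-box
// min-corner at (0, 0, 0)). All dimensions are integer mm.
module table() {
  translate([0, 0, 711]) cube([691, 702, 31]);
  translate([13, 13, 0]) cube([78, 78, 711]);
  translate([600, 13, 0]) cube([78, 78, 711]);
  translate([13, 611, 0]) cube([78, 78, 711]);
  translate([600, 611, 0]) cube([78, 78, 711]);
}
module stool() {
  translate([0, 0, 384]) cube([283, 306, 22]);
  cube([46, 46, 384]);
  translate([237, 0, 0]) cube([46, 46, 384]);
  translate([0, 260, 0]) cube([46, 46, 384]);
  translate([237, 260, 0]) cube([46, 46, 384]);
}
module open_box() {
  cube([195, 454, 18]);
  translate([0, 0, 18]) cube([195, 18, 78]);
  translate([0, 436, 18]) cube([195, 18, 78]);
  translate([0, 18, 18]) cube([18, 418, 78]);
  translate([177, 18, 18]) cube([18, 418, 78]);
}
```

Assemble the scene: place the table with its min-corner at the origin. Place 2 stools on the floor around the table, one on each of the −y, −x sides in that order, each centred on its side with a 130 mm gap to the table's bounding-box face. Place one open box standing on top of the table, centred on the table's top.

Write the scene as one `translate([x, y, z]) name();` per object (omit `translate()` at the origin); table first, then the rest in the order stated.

table();
translate([204, -436, 0]) stool();
translate([-413, 198, 0]) stool();
translate([248, 124, 742]) open_box();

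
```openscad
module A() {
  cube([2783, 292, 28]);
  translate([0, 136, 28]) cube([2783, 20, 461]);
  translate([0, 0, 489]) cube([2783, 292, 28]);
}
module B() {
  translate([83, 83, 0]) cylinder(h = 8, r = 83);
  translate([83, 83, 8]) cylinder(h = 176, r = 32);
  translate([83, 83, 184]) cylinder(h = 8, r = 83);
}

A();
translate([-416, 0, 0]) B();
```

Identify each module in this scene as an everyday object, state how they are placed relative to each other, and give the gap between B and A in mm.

The spool's nearest face is 250 mm from the I-beam's −x face.

A is an I-beam. B is a spool. The spool is on the floor beside the I-beam on its −x side. The gap between the spool and the I-beam is 250 mm.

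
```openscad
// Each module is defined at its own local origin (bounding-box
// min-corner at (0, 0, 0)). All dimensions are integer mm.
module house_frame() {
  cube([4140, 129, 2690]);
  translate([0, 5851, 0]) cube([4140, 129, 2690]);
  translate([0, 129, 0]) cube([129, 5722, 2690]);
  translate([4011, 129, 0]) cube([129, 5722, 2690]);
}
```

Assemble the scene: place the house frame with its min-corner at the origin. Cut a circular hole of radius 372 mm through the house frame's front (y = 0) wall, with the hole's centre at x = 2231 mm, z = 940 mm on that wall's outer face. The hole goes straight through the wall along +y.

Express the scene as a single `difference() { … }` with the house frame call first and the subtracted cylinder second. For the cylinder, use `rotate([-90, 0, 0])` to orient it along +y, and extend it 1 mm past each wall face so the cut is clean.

difference() {
  house_frame();
  translate([2231, -1, 940]) rotate([-90, 0, 0]) cylinder(h = 131, r = 372);
}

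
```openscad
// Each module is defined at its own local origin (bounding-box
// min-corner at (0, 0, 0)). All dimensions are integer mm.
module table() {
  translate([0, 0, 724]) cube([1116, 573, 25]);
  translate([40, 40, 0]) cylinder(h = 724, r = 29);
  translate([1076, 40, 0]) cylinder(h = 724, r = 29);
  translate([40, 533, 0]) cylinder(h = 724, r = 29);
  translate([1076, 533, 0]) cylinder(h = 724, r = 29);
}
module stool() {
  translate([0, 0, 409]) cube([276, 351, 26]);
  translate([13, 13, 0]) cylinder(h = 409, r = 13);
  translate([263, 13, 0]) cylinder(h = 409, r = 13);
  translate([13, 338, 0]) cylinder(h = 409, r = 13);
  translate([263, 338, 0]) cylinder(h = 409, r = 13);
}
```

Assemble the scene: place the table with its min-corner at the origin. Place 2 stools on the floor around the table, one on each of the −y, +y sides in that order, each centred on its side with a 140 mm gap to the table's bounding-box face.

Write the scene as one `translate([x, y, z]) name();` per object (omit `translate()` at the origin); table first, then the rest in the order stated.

table();
translate([420, -491, 0]) stool();
translate([420, 713, 0]) stool();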